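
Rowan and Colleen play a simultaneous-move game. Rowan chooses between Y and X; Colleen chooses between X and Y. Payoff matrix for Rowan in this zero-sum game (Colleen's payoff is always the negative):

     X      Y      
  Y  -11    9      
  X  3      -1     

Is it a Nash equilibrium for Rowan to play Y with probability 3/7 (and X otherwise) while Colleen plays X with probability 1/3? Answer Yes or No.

Given Rowan's mix p = 3/7, Colleen's payoff from X is 3 but from Y is -23/7. Colleen strictly prefers X, so Colleen would not mix.
So the proposed profile is not a Nash equilibrium.

No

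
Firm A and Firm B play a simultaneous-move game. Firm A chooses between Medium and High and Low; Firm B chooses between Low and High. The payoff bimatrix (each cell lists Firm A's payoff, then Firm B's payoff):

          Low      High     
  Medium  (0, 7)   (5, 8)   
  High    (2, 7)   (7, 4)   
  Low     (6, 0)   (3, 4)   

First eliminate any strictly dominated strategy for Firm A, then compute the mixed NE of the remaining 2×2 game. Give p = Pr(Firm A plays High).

Firm A's strategy Medium is strictly dominated by High: 2 > 0 and 7 > 5. Eliminate Medium.
For Firm B to be willing to mix, Firm B must be indifferent between Low and High, which pins down Firm A's mix.
  Firm B's payoff from Low: p·7 + (1−p)·0 = 7p
  Firm B's payoff from High: p·4 + (1−p)·4 = 4
  7p = 4  ⇒  7p = 4  ⇒  p = 4/7.

p = 4/7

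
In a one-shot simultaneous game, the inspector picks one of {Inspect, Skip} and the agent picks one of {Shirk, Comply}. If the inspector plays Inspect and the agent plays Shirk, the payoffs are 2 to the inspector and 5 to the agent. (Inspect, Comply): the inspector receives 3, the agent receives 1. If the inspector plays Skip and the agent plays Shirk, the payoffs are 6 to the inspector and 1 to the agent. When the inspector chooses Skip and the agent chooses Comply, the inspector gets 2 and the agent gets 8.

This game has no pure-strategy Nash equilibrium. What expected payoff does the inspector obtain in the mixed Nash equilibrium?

14/5

For the inspector to be willing to mix, the inspector must be indifferent between Inspect and Skip, which pins down the agent's mix.
  the inspector's payoff to Inspect: q·2 + (1−q)·3 = -q + 3
  the inspector's payoff to Skip: q·6 + (1−q)·2 = 4q + 2
  -q + 3 = 4q + 2  ⇒  -5q = -1  ⇒  q = 1/5.
At equilibrium the inspector is indifferent across rows, so the inspector's payoff equals the payoff from Inspect: (1/5)·2 + (4/5)·3 = 14/5.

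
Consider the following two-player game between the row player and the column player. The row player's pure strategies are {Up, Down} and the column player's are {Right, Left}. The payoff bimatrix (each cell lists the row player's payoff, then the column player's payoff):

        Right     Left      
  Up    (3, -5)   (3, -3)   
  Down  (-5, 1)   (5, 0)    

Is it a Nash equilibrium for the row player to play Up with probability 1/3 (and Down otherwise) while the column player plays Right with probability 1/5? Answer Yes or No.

Yes

Check the column player's indifference given the row player's mix p = 1/3:
  payoff from Right = -1; payoff from Left = -1 — equal.
Check the row player's indifference given the column player's mix q = 1/5:
  payoff from Up = 3; payoff from Down = 3 — equal.
Both players are indifferent, so neither can profitably deviate.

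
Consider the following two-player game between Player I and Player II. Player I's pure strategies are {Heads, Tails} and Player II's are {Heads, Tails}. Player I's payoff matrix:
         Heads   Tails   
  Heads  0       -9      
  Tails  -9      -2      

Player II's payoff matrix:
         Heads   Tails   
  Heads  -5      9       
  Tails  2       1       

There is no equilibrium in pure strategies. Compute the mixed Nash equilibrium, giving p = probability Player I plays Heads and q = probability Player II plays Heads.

Player II's indifference between Heads and Tails determines Player I's mixing probability p:
  Player II's expected payoff from Heads: p·(-5) + (1−p)·2 = -7p + 2
  Player II's expected payoff from Tails: p·9 + (1−p)·1 = 8p + 1
  -7p + 2 = 8p + 1  ⇒  -15p = -1  ⇒  p = 1/15.
Set Player I's expected payoff from Heads equal to that from Tails:
  Player I's payoff to Heads: q·0 + (1−q)·(-9) = 9q - 9
  Player I's payoff to Tails: q·(-9) + (1−q)·(-2) = -7q - 2
  9q - 9 = -7q - 2  ⇒  16q = 7  ⇒  q = 7/16.

p = 1/15, q = 7/16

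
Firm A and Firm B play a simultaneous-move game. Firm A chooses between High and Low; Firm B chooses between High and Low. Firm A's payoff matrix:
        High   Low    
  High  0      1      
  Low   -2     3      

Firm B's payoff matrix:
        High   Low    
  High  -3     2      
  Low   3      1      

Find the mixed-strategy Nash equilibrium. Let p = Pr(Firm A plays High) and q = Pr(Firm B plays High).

p = 2/7, q = 1/2

Set Firm B's expected payoff from High equal to that from Low:
  Firm B's payoff to High: p·(-3) + (1−p)·3 = -6p + 3
  Firm B's payoff to Low: p·2 + (1−p)·1 = p + 1
  -6p + 3 = p + 1  ⇒  -7p = -2  ⇒  p = 2/7.
Set Firm A's expected payoff from High equal to that from Low:
  Firm A's expected payoff from High: q·0 + (1−q)·1 = -q + 1
  Firm A's expected payoff from Low: q·(-2) + (1−q)·3 = -5q + 3
  -q + 1 = -5q + 3  ⇒  4q = 2  ⇒  q = 1/2.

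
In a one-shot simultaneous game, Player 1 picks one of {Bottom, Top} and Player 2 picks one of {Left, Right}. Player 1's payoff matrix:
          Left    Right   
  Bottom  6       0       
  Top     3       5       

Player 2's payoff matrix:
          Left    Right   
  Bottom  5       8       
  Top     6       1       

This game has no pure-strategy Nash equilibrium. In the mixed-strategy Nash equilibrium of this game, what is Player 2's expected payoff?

43/8

Set Player 2's expected payoff from Left equal to that from Right:
  Player 2's payoff to Left: p·5 + (1−p)·6 = -p + 6
  Player 2's payoff to Right: p·8 + (1−p)·1 = 7p + 1
  -p + 6 = 7p + 1  ⇒  -8p = -5  ⇒  p = 5/8.
At equilibrium Player 2 is indifferent across columns, so Player 2's payoff equals the payoff from Left: (5/8)·5 + (3/8)·6 = 43/8.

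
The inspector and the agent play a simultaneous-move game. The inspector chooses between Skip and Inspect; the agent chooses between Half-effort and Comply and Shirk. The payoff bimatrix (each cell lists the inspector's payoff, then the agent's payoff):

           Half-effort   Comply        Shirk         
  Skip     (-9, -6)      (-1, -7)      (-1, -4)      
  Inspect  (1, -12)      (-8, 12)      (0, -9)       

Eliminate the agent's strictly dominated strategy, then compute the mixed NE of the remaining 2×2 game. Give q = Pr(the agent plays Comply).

The agent's strategy Half-effort is strictly dominated by Shirk: -4 > -6 and -9 > -12. Eliminate Half-effort.
Set the inspector's expected payoff from Skip equal to that from Inspect:
  the inspector's payoff from Skip: q·(-1) + (1−q)·(-1) = -1
  the inspector's payoff from Inspect: q·(-8) + (1−q)·0 = -8q
  -1 = -8q  ⇒  8q = 1  ⇒  q = 1/8.

q = 1/8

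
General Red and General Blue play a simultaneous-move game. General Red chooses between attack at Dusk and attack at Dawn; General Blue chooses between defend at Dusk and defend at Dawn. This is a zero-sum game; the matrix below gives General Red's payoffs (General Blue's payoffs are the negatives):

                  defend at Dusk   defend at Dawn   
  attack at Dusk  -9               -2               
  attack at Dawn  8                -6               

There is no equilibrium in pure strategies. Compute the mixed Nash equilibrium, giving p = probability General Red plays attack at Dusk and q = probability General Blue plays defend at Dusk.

p = 2/3, q = 4/21

General Red's mix must leave General Blue indifferent between defend at Dusk and defend at Dawn.
  General Blue's payoff to defend at Dusk: p·9 + (1−p)·(-8) = 17p - 8
  General Blue's payoff to defend at Dawn: p·2 + (1−p)·6 = -4p + 6
  17p - 8 = -4p + 6  ⇒  21p = 14  ⇒  p = 2/3.
In a mixed equilibrium General Red is indifferent between attack at Dusk and attack at Dawn; this condition fixes q.
  General Red's payoff to attack at Dusk: q·(-9) + (1−q)·(-2) = -7q - 2
  General Red's payoff to attack at Dawn: q·8 + (1−q)·(-6) = 14q - 6
  -7q - 2 = 14q - 6  ⇒  -21q = -4  ⇒  q = 4/21.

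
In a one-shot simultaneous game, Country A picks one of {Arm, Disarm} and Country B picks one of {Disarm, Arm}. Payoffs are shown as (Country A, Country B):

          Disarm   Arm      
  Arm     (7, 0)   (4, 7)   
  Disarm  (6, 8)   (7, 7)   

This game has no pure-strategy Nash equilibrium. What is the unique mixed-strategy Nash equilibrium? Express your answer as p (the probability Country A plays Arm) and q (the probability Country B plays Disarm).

p = 1/8, q = 3/4

Set Country B's expected payoff from Disarm equal to that from Arm:
  Country B's payoff from Disarm: p·0 + (1−p)·8 = -8p + 8
  Country B's payoff from Arm: p·7 + (1−p)·7 = 7
  -8p + 8 = 7  ⇒  -8p = -1  ⇒  p = 1/8.
In a mixed equilibrium Country A is indifferent between Arm and Disarm; this condition fixes q.
  Country A's payoff to Arm: q·7 + (1−q)·4 = 3q + 4
  Country A's payoff to Disarm: q·6 + (1−q)·7 = -q + 7
  3q + 4 = -q + 7  ⇒  4q = 3  ⇒  q = 3/4.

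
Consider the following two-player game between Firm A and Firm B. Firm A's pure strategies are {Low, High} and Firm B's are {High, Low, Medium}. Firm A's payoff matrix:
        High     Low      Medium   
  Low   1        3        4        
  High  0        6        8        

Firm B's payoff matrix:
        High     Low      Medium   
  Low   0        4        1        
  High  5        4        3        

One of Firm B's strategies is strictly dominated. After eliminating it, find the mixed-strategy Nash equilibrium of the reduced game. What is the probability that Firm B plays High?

q = 3/4

Firm B's strategy Medium is strictly dominated by Low: 4 > 1 and 4 > 3. Eliminate Medium.
For Firm A to be willing to mix, Firm A must be indifferent between Low and High, which pins down Firm B's mix.
  Firm A's payoff to Low: q·1 + (1−q)·3 = -2q + 3
  Firm A's payoff to High: q·0 + (1−q)·6 = -6q + 6
  -2q + 3 = -6q + 6  ⇒  4q = 3  ⇒  q = 3/4.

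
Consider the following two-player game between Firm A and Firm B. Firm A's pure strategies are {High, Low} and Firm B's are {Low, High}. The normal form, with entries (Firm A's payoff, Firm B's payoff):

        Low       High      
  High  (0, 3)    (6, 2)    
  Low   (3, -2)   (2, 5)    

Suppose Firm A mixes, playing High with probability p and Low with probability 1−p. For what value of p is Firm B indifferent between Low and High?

Firm A's mix must leave Firm B indifferent between Low and High.
  Firm B's payoff from Low: p·3 + (1−p)·(-2) = 5p - 2
  Firm B's payoff from High: p·2 + (1−p)·5 = -3p + 5
  5p - 2 = -3p + 5  ⇒  8p = 7  ⇒  p = 7/8.

p = 7/8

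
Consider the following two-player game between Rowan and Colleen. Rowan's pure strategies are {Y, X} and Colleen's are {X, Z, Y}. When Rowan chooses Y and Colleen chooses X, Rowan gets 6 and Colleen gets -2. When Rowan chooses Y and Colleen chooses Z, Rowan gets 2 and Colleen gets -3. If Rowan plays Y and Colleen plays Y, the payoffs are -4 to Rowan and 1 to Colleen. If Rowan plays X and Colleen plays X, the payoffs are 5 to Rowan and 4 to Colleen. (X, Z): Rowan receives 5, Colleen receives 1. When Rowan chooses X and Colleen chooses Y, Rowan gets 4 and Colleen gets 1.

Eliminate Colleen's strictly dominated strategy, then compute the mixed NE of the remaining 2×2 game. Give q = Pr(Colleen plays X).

q = 8/9

Colleen's strategy Z is strictly dominated by X: -2 > -3 and 4 > 1. Eliminate Z.
Rowan's indifference between Y and X determines Colleen's mixing probability q:
  Rowan's expected payoff from Y: q·6 + (1−q)·(-4) = 10q - 4
  Rowan's expected payoff from X: q·5 + (1−q)·4 = q + 4
  10q - 4 = q + 4  ⇒  9q = 8  ⇒  q = 8/9.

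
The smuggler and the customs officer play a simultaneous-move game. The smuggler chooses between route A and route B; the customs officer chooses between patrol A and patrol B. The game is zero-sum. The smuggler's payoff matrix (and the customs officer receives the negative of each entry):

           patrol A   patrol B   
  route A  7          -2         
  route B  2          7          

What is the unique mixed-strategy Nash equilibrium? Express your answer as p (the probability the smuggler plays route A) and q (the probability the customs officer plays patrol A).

Set the customs officer's expected payoff from patrol A equal to that from patrol B:
  the customs officer's payoff from patrol A: p·(-7) + (1−p)·(-2) = -5p - 2
  the customs officer's payoff from patrol B: p·2 + (1−p)·(-7) = 9p - 7
  -5p - 2 = 9p - 7  ⇒  -14p = -5  ⇒  p = 5/14.
The customs officer's mix must leave the smuggler indifferent between route A and route B.
  the smuggler's payoff to route A: q·7 + (1−q)·(-2) = 9q - 2
  the smuggler's payoff to route B: q·2 + (1−q)·7 = -5q + 7
  9q - 2 = -5q + 7  ⇒  14q = 9  ⇒  q = 9/14.

p = 5/14, q = 9/14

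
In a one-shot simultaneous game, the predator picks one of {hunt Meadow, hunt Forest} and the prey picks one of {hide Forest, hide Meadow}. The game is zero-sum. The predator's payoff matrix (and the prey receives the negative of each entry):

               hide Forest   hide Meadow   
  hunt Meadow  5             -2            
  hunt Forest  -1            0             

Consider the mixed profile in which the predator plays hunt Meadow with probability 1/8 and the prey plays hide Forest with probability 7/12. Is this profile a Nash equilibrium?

Given the prey's mix q = 7/12, the predator's payoff from hunt Meadow is 25/12 but from hunt Forest is -7/12. The predator strictly prefers hunt Meadow, so the predator would not mix.
So the proposed profile is not a Nash equilibrium.

No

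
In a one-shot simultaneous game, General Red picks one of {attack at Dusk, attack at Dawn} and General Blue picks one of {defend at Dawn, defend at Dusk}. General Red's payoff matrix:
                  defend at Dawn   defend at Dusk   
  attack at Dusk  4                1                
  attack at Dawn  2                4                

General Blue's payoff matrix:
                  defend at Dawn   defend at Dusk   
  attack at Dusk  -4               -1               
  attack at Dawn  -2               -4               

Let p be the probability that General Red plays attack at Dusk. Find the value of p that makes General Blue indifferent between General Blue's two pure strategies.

In a mixed equilibrium General Blue is indifferent between defend at Dawn and defend at Dusk; this condition fixes p.
  General Blue's expected payoff from defend at Dawn: p·(-4) + (1−p)·(-2) = -2p - 2
  General Blue's expected payoff from defend at Dusk: p·(-1) + (1−p)·(-4) = 3p - 4
  -2p - 2 = 3p - 4  ⇒  -5p = -2  ⇒  p = 2/5.

p = 2/5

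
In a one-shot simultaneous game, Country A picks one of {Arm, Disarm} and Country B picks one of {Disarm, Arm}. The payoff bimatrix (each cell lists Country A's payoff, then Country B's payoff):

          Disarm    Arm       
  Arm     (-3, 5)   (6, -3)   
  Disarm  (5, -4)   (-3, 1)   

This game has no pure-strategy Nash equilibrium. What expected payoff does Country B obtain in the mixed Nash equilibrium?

-7/13

Set Country B's expected payoff from Disarm equal to that from Arm:
  Country B's payoff to Disarm: p·5 + (1−p)·(-4) = 9p - 4
  Country B's payoff to Arm: p·(-3) + (1−p)·1 = -4p + 1
  9p - 4 = -4p + 1  ⇒  13p = 5  ⇒  p = 5/13.
At equilibrium Country B is indifferent across columns, so Country B's payoff equals the payoff from Disarm: (5/13)·5 + (8/13)·(-4) = -7/13.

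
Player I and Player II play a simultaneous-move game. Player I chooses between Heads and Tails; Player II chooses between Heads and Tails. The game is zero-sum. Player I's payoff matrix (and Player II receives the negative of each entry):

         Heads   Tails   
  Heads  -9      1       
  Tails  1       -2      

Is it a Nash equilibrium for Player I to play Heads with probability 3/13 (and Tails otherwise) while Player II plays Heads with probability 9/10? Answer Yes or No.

Given Player II's mix q = 9/10, Player I's payoff from Heads is -8 but from Tails is 7/10. Player I strictly prefers Tails, so Player I would not mix.
So the proposed profile is not a Nash equilibrium.

No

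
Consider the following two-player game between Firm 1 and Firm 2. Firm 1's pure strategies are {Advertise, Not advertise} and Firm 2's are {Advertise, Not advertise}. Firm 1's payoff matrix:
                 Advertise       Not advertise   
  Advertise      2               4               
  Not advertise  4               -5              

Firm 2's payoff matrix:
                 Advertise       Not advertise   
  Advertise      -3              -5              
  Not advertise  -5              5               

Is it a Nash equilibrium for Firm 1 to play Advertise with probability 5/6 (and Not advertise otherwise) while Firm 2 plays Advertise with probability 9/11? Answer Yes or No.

Check Firm 2's indifference given Firm 1's mix p = 5/6:
  payoff from Advertise = -10/3; payoff from Not advertise = -10/3 — equal.
Check Firm 1's indifference given Firm 2's mix q = 9/11:
  payoff from Advertise = 26/11; payoff from Not advertise = 26/11 — equal.
Both players are indifferent, so neither can profitably deviate.

Yes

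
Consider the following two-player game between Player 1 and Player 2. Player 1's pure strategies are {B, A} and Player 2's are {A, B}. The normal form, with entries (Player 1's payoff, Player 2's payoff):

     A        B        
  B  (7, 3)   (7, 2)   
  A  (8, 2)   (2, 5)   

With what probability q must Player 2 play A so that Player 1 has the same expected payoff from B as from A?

q = 5/6

For Player 1 to be willing to mix, Player 1 must be indifferent between B and A, which pins down Player 2's mix.
  Player 1's payoff from B: q·7 + (1−q)·7 = 7
  Player 1's payoff from A: q·8 + (1−q)·2 = 6q + 2
  7 = 6q + 2  ⇒  -6q = -5  ⇒  q = 5/6.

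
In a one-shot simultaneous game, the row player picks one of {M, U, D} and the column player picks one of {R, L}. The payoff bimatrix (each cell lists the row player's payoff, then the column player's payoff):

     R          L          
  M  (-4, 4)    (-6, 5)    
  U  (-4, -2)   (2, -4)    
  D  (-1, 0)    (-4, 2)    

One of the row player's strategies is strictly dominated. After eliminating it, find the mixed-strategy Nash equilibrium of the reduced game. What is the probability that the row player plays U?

p = 1/2

The row player's strategy M is strictly dominated by D: -1 > -4 and -4 > -6. Eliminate M.
The column player's indifference between R and L determines the row player's mixing probability p:
  the column player's expected payoff from R: p·(-2) + (1−p)·0 = -2p
  the column player's expected payoff from L: p·(-4) + (1−p)·2 = -6p + 2
  -2p = -6p + 2  ⇒  4p = 2  ⇒  p = 1/2.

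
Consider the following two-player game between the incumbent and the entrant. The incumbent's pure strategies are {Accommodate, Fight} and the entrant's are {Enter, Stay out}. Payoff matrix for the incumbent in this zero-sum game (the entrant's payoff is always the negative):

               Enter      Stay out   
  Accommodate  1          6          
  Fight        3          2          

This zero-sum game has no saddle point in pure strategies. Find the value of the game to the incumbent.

v = 8/3

In a mixed equilibrium the incumbent is indifferent between Accommodate and Fight; this condition fixes q.
  the incumbent's payoff to Accommodate: q·1 + (1−q)·6 = -5q + 6
  the incumbent's payoff to Fight: q·3 + (1−q)·2 = q + 2
  -5q + 6 = q + 2  ⇒  -6q = -4  ⇒  q = 2/3.
The value is the incumbent's expected payoff against this mix (using Accommodate): (2/3)·1 + (1/3)·6 = 8/3.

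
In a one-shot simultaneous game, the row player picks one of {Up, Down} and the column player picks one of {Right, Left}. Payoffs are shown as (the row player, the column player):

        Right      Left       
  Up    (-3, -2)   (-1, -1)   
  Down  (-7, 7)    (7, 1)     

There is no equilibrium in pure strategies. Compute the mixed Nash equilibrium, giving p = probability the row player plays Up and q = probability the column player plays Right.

The row player's mix must leave the column player indifferent between Right and Left.
  the column player's expected payoff from Right: p·(-2) + (1−p)·7 = -9p + 7
  the column player's expected payoff from Left: p·(-1) + (1−p)·1 = -2p + 1
  -9p + 7 = -2p + 1  ⇒  -7p = -6  ⇒  p = 6/7.
For the row player to be willing to mix, the row player must be indifferent between Up and Down, which pins down the column player's mix.
  the row player's payoff to Up: q·(-3) + (1−q)·(-1) = -2q - 1
  the row player's payoff to Down: q·(-7) + (1−q)·7 = -14q + 7
  -2q - 1 = -14q + 7  ⇒  12q = 8  ⇒  q = 2/3.

p = 6/7, q = 2/3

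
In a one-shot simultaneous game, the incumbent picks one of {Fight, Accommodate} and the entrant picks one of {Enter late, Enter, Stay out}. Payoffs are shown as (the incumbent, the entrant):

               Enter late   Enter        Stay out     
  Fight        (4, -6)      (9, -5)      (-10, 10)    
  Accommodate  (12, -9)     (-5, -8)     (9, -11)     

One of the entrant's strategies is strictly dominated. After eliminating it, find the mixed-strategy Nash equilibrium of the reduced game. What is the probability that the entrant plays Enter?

q = 19/33

The entrant's strategy Enter late is strictly dominated by Enter: -5 > -6 and -8 > -9. Eliminate Enter late.
For the incumbent to be willing to mix, the incumbent must be indifferent between Fight and Accommodate, which pins down the entrant's mix.
  the incumbent's payoff from Fight: q·9 + (1−q)·(-10) = 19q - 10
  the incumbent's payoff from Accommodate: q·(-5) + (1−q)·9 = -14q + 9
  19q - 10 = -14q + 9  ⇒  33q = 19  ⇒  q = 19/33.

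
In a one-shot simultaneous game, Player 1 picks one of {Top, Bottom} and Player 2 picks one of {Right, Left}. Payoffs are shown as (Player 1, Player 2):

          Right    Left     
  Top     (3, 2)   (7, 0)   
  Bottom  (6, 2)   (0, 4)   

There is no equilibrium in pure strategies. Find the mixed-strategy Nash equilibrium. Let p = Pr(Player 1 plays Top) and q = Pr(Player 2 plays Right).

p = 1/2, q = 7/10

Player 1's mix must leave Player 2 indifferent between Right and Left.
  Player 2's payoff from Right: p·2 + (1−p)·2 = 2
  Player 2's payoff from Left: p·0 + (1−p)·4 = -4p + 4
  2 = -4p + 4  ⇒  4p = 2  ⇒  p = 1/2.
In a mixed equilibrium Player 1 is indifferent between Top and Bottom; this condition fixes q.
  Player 1's payoff from Top: q·3 + (1−q)·7 = -4q + 7
  Player 1's payoff from Bottom: q·6 + (1−q)·0 = 6q
  -4q + 7 = 6q  ⇒  -10q = -7  ⇒  q = 7/10.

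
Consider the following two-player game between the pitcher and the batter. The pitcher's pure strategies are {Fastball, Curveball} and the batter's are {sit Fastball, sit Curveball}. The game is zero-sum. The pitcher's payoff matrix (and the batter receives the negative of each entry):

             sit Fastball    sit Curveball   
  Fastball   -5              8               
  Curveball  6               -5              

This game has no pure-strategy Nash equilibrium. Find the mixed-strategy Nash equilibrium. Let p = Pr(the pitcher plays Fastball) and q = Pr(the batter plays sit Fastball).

p = 11/24, q = 13/24

The pitcher's mix must leave the batter indifferent between sit Fastball and sit Curveball.
  the batter's expected payoff from sit Fastball: p·5 + (1−p)·(-6) = 11p - 6
  the batter's expected payoff from sit Curveball: p·(-8) + (1−p)·5 = -13p + 5
  11p - 6 = -13p + 5  ⇒  24p = 11  ⇒  p = 11/24.
The pitcher's indifference between Fastball and Curveball determines the batter's mixing probability q:
  the pitcher's expected payoff from Fastball: q·(-5) + (1−q)·8 = -13q + 8
  the pitcher's expected payoff from Curveball: q·6 + (1−q)·(-5) = 11q - 5
  -13q + 8 = 11q - 5  ⇒  -24q = -13  ⇒  q = 13/24.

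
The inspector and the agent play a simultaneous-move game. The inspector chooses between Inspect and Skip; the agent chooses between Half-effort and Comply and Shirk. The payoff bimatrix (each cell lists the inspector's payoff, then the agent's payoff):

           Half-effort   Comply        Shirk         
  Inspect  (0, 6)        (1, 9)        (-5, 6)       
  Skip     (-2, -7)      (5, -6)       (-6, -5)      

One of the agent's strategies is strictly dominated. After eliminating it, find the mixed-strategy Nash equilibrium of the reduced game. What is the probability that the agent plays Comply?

q = 1/5

The agent's strategy Half-effort is strictly dominated by Comply: 9 > 6 and -6 > -7. Eliminate Half-effort.
The agent's mix must leave the inspector indifferent between Inspect and Skip.
  the inspector's payoff to Inspect: q·1 + (1−q)·(-5) = 6q - 5
  the inspector's payoff to Skip: q·5 + (1−q)·(-6) = 11q - 6
  6q - 5 = 11q - 6  ⇒  -5q = -1  ⇒  q = 1/5.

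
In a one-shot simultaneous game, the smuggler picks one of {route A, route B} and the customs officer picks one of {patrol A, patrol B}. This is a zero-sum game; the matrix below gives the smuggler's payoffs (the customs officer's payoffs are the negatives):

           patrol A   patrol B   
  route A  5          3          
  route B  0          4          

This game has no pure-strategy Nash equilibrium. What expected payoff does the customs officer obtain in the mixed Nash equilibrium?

The customs officer's indifference between patrol A and patrol B determines the smuggler's mixing probability p:
  the customs officer's expected payoff from patrol A: p·(-5) + (1−p)·0 = -5p
  the customs officer's expected payoff from patrol B: p·(-3) + (1−p)·(-4) = p - 4
  -5p = p - 4  ⇒  -6p = -4  ⇒  p = 2/3.
At equilibrium the customs officer is indifferent across columns, so the customs officer's payoff equals the payoff from patrol A: (2/3)·(-5) + (1/3)·0 = -10/3.

-10/3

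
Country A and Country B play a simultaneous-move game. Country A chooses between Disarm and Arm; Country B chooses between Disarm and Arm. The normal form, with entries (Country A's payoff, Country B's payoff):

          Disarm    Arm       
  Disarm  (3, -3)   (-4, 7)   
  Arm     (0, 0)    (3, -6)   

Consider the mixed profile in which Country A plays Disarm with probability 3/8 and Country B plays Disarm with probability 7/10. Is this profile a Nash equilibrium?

Check Country B's indifference given Country A's mix p = 3/8:
  payoff from Disarm = -9/8; payoff from Arm = -9/8 — equal.
Check Country A's indifference given Country B's mix q = 7/10:
  payoff from Disarm = 9/10; payoff from Arm = 9/10 — equal.
Both players are indifferent, so neither can profitably deviate.

Yes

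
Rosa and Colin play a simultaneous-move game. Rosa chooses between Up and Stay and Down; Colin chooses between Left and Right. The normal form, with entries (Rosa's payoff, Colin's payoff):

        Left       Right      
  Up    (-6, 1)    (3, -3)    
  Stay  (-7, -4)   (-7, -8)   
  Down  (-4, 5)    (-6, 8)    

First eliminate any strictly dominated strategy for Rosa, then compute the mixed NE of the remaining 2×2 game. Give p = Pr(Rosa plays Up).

Rosa's strategy Stay is strictly dominated by Down: -4 > -7 and -6 > -7. Eliminate Stay.
Set Colin's expected payoff from Left equal to that from Right:
  Colin's payoff from Left: p·1 + (1−p)·5 = -4p + 5
  Colin's payoff from Right: p·(-3) + (1−p)·8 = -11p + 8
  -4p + 5 = -11p + 8  ⇒  7p = 3  ⇒  p = 3/7.

p = 3/7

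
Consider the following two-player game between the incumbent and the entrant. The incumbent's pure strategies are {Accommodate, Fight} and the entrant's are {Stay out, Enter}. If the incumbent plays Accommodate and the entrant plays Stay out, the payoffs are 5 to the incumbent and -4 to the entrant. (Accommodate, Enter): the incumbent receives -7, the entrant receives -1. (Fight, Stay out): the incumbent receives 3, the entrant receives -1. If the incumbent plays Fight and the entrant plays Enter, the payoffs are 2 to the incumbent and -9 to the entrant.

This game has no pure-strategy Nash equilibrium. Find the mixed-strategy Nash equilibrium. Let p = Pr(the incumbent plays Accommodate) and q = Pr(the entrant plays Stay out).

Set the entrant's expected payoff from Stay out equal to that from Enter:
  the entrant's expected payoff from Stay out: p·(-4) + (1−p)·(-1) = -3p - 1
  the entrant's expected payoff from Enter: p·(-1) + (1−p)·(-9) = 8p - 9
  -3p - 1 = 8p - 9  ⇒  -11p = -8  ⇒  p = 8/11.
The incumbent's indifference between Accommodate and Fight determines the entrant's mixing probability q:
  the incumbent's expected payoff from Accommodate: q·5 + (1−q)·(-7) = 12q - 7
  the incumbent's expected payoff from Fight: q·3 + (1−q)·2 = q + 2
  12q - 7 = q + 2  ⇒  11q = 9  ⇒  q = 9/11.

p = 8/11, q = 9/11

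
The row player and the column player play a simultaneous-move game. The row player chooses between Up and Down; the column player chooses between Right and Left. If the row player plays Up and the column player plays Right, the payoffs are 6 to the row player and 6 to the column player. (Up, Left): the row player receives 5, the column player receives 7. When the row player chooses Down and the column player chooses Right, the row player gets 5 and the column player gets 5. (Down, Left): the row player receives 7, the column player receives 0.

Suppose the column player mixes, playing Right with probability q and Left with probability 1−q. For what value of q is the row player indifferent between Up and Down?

q = 2/3

The row player's indifference between Up and Down determines the column player's mixing probability q:
  the row player's payoff from Up: q·6 + (1−q)·5 = q + 5
  the row player's payoff from Down: q·5 + (1−q)·7 = -2q + 7
  q + 5 = -2q + 7  ⇒  3q = 2  ⇒  q = 2/3.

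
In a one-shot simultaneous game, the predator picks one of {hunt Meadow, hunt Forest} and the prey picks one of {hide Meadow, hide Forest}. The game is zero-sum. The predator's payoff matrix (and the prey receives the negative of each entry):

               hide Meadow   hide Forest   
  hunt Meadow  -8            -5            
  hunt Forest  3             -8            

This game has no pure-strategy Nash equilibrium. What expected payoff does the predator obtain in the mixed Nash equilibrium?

For the predator to be willing to mix, the predator must be indifferent between hunt Meadow and hunt Forest, which pins down the prey's mix.
  the predator's payoff from hunt Meadow: q·(-8) + (1−q)·(-5) = -3q - 5
  the predator's payoff from hunt Forest: q·3 + (1−q)·(-8) = 11q - 8
  -3q - 5 = 11q - 8  ⇒  -14q = -3  ⇒  q = 3/14.
At equilibrium the predator is indifferent across rows, so the predator's payoff equals the payoff from hunt Meadow: (3/14)·(-8) + (11/14)·(-5) = -79/14.

-79/14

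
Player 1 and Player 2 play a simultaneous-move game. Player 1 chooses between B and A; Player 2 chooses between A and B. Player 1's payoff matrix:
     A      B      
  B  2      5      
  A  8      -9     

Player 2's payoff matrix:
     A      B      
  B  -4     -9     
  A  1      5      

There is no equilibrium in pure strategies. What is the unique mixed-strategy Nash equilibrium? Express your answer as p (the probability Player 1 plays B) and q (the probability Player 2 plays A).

p = 4/9, q = 7/10

Player 2's indifference between A and B determines Player 1's mixing probability p:
  Player 2's expected payoff from A: p·(-4) + (1−p)·1 = -5p + 1
  Player 2's expected payoff from B: p·(-9) + (1−p)·5 = -14p + 5
  -5p + 1 = -14p + 5  ⇒  9p = 4  ⇒  p = 4/9.
For Player 1 to be willing to mix, Player 1 must be indifferent between B and A, which pins down Player 2's mix.
  Player 1's payoff from B: q·2 + (1−q)·5 = -3q + 5
  Player 1's payoff from A: q·8 + (1−q)·(-9) = 17q - 9
  -3q + 5 = 17q - 9  ⇒  -20q = -14  ⇒  q = 7/10.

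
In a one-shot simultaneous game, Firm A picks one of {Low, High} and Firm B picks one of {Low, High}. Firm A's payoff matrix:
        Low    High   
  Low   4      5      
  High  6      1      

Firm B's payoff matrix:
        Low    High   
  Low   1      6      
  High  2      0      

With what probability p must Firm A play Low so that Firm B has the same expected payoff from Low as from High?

p = 2/7

Set Firm B's expected payoff from Low equal to that from High:
  Firm B's payoff from Low: p·1 + (1−p)·2 = -p + 2
  Firm B's payoff from High: p·6 + (1−p)·0 = 6p
  -p + 2 = 6p  ⇒  -7p = -2  ⇒  p = 2/7.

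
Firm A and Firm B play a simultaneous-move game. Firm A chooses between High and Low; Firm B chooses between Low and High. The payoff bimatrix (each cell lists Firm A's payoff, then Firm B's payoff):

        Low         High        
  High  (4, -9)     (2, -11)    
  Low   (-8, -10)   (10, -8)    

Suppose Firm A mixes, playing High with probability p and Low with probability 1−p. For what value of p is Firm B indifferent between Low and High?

p = 1/2

In a mixed equilibrium Firm B is indifferent between Low and High; this condition fixes p.
  Firm B's expected payoff from Low: p·(-9) + (1−p)·(-10) = p - 10
  Firm B's expected payoff from High: p·(-11) + (1−p)·(-8) = -3p - 8
  p - 10 = -3p - 8  ⇒  4p = 2  ⇒  p = 1/2.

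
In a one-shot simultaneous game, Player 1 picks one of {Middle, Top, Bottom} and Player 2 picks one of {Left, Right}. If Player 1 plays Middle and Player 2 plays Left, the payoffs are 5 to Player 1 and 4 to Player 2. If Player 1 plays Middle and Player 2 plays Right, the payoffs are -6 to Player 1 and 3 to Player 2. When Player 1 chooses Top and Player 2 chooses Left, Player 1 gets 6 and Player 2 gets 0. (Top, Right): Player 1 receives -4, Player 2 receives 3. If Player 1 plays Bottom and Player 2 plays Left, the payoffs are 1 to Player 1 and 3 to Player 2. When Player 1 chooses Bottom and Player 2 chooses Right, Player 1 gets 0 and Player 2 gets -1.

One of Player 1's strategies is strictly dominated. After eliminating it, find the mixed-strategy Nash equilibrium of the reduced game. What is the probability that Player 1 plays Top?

p = 4/7

Player 1's strategy Middle is strictly dominated by Top: 6 > 5 and -4 > -6. Eliminate Middle.
For Player 2 to be willing to mix, Player 2 must be indifferent between Left and Right, which pins down Player 1's mix.
  Player 2's payoff from Left: p·0 + (1−p)·3 = -3p + 3
  Player 2's payoff from Right: p·3 + (1−p)·(-1) = 4p - 1
  -3p + 3 = 4p - 1  ⇒  -7p = -4  ⇒  p = 4/7.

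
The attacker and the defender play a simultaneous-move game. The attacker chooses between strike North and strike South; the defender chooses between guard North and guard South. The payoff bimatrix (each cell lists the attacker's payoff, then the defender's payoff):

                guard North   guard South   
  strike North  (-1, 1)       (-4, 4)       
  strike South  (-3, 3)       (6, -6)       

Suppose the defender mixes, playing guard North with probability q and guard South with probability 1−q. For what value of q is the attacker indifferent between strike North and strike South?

q = 5/6

Set the attacker's expected payoff from strike North equal to that from strike South:
  the attacker's payoff to strike North: q·(-1) + (1−q)·(-4) = 3q - 4
  the attacker's payoff to strike South: q·(-3) + (1−q)·6 = -9q + 6
  3q - 4 = -9q + 6  ⇒  12q = 10  ⇒  q = 5/6.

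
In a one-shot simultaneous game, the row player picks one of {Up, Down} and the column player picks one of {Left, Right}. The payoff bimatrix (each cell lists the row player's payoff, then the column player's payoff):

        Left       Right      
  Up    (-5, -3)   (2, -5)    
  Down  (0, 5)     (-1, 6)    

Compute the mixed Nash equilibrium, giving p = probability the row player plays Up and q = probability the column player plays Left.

In a mixed equilibrium the column player is indifferent between Left and Right; this condition fixes p.
  the column player's expected payoff from Left: p·(-3) + (1−p)·5 = -8p + 5
  the column player's expected payoff from Right: p·(-5) + (1−p)·6 = -11p + 6
  -8p + 5 = -11p + 6  ⇒  3p = 1  ⇒  p = 1/3.
For the row player to be willing to mix, the row player must be indifferent between Up and Down, which pins down the column player's mix.
  the row player's expected payoff from Up: q·(-5) + (1−q)·2 = -7q + 2
  the row player's expected payoff from Down: q·0 + (1−q)·(-1) = q - 1
  -7q + 2 = q - 1  ⇒  -8q = -3  ⇒  q = 3/8.

p = 1/3, q = 3/8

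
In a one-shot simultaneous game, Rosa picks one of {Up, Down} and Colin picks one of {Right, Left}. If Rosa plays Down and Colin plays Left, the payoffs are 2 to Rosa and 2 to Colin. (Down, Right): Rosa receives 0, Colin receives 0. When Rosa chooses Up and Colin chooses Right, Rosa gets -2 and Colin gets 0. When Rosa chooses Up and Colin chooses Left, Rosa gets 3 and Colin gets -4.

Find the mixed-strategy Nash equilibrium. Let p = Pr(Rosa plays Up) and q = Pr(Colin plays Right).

Set Colin's expected payoff from Right equal to that from Left:
  Colin's payoff to Right: p·0 + (1−p)·0 = 0
  Colin's payoff to Left: p·(-4) + (1−p)·2 = -6p + 2
  0 = -6p + 2  ⇒  6p = 2  ⇒  p = 1/3.
In a mixed equilibrium Rosa is indifferent between Up and Down; this condition fixes q.
  Rosa's payoff to Up: q·(-2) + (1−q)·3 = -5q + 3
  Rosa's payoff to Down: q·0 + (1−q)·2 = -2q + 2
  -5q + 3 = -2q + 2  ⇒  -3q = -1  ⇒  q = 1/3.

p = 1/3, q = 1/3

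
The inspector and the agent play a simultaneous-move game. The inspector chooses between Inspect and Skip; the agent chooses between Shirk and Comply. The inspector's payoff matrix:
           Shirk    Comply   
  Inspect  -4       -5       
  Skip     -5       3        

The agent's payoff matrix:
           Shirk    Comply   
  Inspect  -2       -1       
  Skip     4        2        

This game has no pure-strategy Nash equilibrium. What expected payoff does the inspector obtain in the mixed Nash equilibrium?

-37/9

Set the inspector's expected payoff from Inspect equal to that from Skip:
  the inspector's payoff to Inspect: q·(-4) + (1−q)·(-5) = q - 5
  the inspector's payoff to Skip: q·(-5) + (1−q)·3 = -8q + 3
  q - 5 = -8q + 3  ⇒  9q = 8  ⇒  q = 8/9.
At equilibrium the inspector is indifferent across rows, so the inspector's payoff equals the payoff from Inspect: (8/9)·(-4) + (1/9)·(-5) = -37/9.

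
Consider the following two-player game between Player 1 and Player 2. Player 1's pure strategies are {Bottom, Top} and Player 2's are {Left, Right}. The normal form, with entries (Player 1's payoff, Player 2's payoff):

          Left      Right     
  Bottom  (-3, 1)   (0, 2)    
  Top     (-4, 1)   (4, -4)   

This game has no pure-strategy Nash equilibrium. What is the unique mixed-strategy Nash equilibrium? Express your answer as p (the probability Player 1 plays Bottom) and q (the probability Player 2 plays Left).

p = 5/6, q = 4/5

Set Player 2's expected payoff from Left equal to that from Right:
  Player 2's payoff from Left: p·1 + (1−p)·1 = 1
  Player 2's payoff from Right: p·2 + (1−p)·(-4) = 6p - 4
  1 = 6p - 4  ⇒  -6p = -5  ⇒  p = 5/6.
For Player 1 to be willing to mix, Player 1 must be indifferent between Bottom and Top, which pins down Player 2's mix.
  Player 1's payoff from Bottom: q·(-3) + (1−q)·0 = -3q
  Player 1's payoff from Top: q·(-4) + (1−q)·4 = -8q + 4
  -3q = -8q + 4  ⇒  5q = 4  ⇒  q = 4/5.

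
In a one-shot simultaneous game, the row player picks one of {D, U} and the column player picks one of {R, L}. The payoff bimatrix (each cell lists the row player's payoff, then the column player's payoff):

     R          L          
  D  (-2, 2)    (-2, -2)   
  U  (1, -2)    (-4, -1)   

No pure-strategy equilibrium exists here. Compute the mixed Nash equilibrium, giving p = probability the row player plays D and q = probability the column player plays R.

In a mixed equilibrium the column player is indifferent between R and L; this condition fixes p.
  the column player's payoff from R: p·2 + (1−p)·(-2) = 4p - 2
  the column player's payoff from L: p·(-2) + (1−p)·(-1) = -p - 1
  4p - 2 = -p - 1  ⇒  5p = 1  ⇒  p = 1/5.
For the row player to be willing to mix, the row player must be indifferent between D and U, which pins down the column player's mix.
  the row player's payoff from D: q·(-2) + (1−q)·(-2) = -2
  the row player's payoff from U: q·1 + (1−q)·(-4) = 5q - 4
  -2 = 5q - 4  ⇒  -5q = -2  ⇒  q = 2/5.

p = 1/5, q = 2/5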